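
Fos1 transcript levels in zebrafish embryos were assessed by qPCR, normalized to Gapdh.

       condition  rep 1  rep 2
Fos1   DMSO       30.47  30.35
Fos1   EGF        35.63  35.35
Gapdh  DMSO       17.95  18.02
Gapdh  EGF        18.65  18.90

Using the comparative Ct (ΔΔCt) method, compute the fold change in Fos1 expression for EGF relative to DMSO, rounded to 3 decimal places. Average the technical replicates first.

0.051

Mean Ct: Fos1 DMSO 30.410; Fos1 EGF 35.490; Gapdh DMSO 17.985; Gapdh EGF 18.775
ΔCt(DMSO) = 30.410 − 17.985 = 12.425
ΔCt(EGF) = 35.490 − 18.775 = 16.715
ΔΔCt = 16.715 − 12.425 = 4.290
Fold change = 2^(−4.290) = 0.0511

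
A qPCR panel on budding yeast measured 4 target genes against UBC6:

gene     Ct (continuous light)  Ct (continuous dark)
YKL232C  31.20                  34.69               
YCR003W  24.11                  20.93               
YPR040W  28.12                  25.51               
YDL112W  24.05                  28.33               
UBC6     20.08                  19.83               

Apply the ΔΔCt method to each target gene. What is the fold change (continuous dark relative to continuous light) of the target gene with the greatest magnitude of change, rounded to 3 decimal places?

YKL232C: ΔΔCt = (34.69−19.83) − (31.20−20.08) = 14.86 − 11.12 = 3.74; fold change = 2^-3.74 = 0.075
YCR003W: ΔΔCt = (20.93−19.83) − (24.11−20.08) = 1.10 − 4.03 = -2.93; fold change = 2^2.93 = 7.621
YPR040W: ΔΔCt = (25.51−19.83) − (28.12−20.08) = 5.68 − 8.04 = -2.36; fold change = 2^2.36 = 5.134
YDL112W: ΔΔCt = (28.33−19.83) − (24.05−20.08) = 8.50 − 3.97 = 4.53; fold change = 2^-4.53 = 0.043
YDL112W has the largest |ΔΔCt| = 4.53.

0.043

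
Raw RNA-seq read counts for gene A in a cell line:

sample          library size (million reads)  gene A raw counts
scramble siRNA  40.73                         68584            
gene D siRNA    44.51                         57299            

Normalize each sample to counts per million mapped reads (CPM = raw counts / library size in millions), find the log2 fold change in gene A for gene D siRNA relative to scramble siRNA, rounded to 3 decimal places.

-0.387

CPM(scramble siRNA) = 68584 / 40.73 = 1683.8694
CPM(gene D siRNA) = 57299 / 44.51 = 1287.3287
Fold change = 1287.3287 / 1683.8694 = 0.76451
log2(0.76451) = -0.3874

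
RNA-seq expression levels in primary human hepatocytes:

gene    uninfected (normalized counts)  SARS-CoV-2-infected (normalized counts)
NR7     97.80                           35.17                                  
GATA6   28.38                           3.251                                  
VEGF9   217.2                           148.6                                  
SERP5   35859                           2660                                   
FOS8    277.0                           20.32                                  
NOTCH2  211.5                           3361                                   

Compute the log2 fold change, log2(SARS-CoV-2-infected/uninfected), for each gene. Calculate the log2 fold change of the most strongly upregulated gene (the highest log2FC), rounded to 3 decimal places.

3.990

log2(35.17/97.80) = -1.475  (NR7)
log2(3.251/28.38) = -3.126  (GATA6)
log2(148.6/217.2) = -0.548  (VEGF9)
log2(2660/35859) = -3.753  (SERP5)
log2(20.32/277.0) = -3.769  (FOS8)
log2(3361/211.5) = 3.990  (NOTCH2)
NOTCH2 is most strongly upregulated.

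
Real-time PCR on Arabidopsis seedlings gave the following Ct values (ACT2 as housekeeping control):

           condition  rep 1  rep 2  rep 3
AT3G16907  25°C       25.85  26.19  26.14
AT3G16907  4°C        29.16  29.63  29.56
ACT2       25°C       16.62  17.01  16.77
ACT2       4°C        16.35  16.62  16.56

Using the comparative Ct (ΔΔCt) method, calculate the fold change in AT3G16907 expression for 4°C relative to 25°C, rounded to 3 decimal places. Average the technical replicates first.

Mean Ct: AT3G16907 25°C 26.060; AT3G16907 4°C 29.450; ACT2 25°C 16.800; ACT2 4°C 16.510
ΔCt(25°C) = 26.060 − 16.800 = 9.260
ΔCt(4°C) = 29.450 − 16.510 = 12.940
ΔΔCt = 12.940 − 9.260 = 3.680
Fold change = 2^(−3.680) = 0.0780

0.078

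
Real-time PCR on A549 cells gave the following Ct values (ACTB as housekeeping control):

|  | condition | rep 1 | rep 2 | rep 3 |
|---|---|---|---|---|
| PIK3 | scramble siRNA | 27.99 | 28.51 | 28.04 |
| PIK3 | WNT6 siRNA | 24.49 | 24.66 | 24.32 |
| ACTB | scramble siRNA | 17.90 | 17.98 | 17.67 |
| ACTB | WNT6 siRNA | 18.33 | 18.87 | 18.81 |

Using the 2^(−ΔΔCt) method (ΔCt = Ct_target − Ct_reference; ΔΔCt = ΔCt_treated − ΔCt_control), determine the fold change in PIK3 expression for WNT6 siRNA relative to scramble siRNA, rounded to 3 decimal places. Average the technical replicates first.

22.785

Mean Ct: PIK3 scramble siRNA 28.180; PIK3 WNT6 siRNA 24.490; ACTB scramble siRNA 17.850; ACTB WNT6 siRNA 18.670
ΔCt(scramble siRNA) = 28.180 − 17.850 = 10.330
ΔCt(WNT6 siRNA) = 24.490 − 18.670 = 5.820
ΔΔCt = 5.820 − 10.330 = -4.510
Fold change = 2^(−(-4.510)) = 2^4.510 = 22.7848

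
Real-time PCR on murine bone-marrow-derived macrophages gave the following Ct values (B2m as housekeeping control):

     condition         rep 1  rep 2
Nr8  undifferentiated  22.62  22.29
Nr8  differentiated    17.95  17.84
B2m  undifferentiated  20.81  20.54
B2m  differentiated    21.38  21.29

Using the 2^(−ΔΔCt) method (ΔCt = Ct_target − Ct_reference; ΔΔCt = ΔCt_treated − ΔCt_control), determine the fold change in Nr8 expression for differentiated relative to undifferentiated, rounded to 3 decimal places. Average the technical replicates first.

Mean Ct: Nr8 undifferentiated 22.455; Nr8 differentiated 17.895; B2m undifferentiated 20.675; B2m differentiated 21.335
ΔCt(undifferentiated) = 22.455 − 20.675 = 1.780
ΔCt(differentiated) = 17.895 − 21.335 = -3.440
ΔΔCt = -3.440 − 1.780 = -5.220
Fold change = 2^(−(-5.220)) = 2^5.220 = 37.2715

37.271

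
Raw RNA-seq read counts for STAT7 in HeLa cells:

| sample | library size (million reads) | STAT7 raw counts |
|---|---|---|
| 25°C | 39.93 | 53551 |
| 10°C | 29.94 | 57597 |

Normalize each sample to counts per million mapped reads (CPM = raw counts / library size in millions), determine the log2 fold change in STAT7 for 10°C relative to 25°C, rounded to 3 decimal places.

CPM(25°C) = 53551 / 39.93 = 1341.1220
CPM(10°C) = 57597 / 29.94 = 1923.7475
Fold change = 1923.7475 / 1341.1220 = 1.43443
log2(1.43443) = 0.5205

0.520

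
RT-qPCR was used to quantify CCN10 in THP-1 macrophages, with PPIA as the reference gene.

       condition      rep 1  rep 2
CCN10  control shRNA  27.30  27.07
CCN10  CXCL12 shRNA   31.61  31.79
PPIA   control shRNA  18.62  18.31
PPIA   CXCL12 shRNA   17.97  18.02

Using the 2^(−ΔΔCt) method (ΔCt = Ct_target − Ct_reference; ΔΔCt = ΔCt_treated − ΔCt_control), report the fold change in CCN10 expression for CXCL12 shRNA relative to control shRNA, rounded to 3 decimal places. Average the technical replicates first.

Mean Ct: CCN10 control shRNA 27.185; CCN10 CXCL12 shRNA 31.700; PPIA control shRNA 18.465; PPIA CXCL12 shRNA 17.995
ΔCt(control shRNA) = 27.185 − 18.465 = 8.720
ΔCt(CXCL12 shRNA) = 31.700 − 17.995 = 13.705
ΔΔCt = 13.705 − 8.720 = 4.985
Fold change = 2^(−4.985) = 0.0316

0.032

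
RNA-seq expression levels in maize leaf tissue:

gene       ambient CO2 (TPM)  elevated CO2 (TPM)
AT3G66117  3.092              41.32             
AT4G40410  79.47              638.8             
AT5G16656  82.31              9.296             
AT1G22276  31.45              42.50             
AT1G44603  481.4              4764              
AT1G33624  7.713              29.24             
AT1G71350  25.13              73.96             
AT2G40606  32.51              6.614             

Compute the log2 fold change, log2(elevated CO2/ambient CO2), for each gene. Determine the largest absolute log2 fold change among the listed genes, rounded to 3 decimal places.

3.740

log2(41.32/3.092) = 3.740  (AT3G66117)
log2(638.8/79.47) = 3.007  (AT4G40410)
log2(9.296/82.31) = -3.146  (AT5G16656)
log2(42.50/31.45) = 0.434  (AT1G22276)
log2(4764/481.4) = 3.307  (AT1G44603)
log2(29.24/7.713) = 1.923  (AT1G33624)
log2(73.96/25.13) = 1.557  (AT1G71350)
log2(6.614/32.51) = -2.297  (AT2G40606)
The largest magnitude belongs to AT3G66117.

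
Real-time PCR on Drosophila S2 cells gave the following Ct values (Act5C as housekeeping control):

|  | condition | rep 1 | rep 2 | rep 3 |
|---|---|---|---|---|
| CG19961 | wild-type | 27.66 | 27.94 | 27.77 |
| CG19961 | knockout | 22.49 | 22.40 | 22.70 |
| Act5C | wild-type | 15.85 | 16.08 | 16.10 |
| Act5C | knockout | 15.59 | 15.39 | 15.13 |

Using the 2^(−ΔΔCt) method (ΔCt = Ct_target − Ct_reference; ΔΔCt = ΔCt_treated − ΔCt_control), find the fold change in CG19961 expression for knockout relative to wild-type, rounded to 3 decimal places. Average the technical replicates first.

24.590

Mean Ct: CG19961 wild-type 27.790; CG19961 knockout 22.530; Act5C wild-type 16.010; Act5C knockout 15.370
ΔCt(wild-type) = 27.790 − 16.010 = 11.780
ΔCt(knockout) = 22.530 − 15.370 = 7.160
ΔΔCt = 7.160 − 11.780 = -4.620
Fold change = 2^(−(-4.620)) = 2^4.620 = 24.5900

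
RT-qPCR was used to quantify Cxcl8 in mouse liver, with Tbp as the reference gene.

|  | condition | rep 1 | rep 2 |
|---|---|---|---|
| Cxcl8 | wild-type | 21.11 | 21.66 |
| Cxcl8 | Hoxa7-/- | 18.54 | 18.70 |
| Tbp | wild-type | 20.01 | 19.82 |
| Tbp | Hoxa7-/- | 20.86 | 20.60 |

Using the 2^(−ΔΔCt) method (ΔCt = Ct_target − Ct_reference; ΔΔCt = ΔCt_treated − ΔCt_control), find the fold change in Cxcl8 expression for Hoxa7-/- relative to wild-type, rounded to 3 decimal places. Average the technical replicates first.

11.959

Mean Ct: Cxcl8 wild-type 21.385; Cxcl8 Hoxa7-/- 18.620; Tbp wild-type 19.915; Tbp Hoxa7-/- 20.730
ΔCt(wild-type) = 21.385 − 19.915 = 1.470
ΔCt(Hoxa7-/-) = 18.620 − 20.730 = -2.110
ΔΔCt = -2.110 − 1.470 = -3.580
Fold change = 2^(−(-3.580)) = 2^3.580 = 11.9588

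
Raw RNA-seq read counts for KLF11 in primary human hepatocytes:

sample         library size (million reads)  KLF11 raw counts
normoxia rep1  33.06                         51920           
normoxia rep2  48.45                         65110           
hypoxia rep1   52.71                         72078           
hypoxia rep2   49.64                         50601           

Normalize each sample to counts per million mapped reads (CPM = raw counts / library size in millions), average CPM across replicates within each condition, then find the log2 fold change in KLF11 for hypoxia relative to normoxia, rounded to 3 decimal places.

-0.288

CPM(normoxia rep1) = 51920 / 33.06 = 1570.4779
CPM(normoxia rep2) = 65110 / 48.45 = 1343.8596
CPM(hypoxia rep1) = 72078 / 52.71 = 1367.4445
CPM(hypoxia rep2) = 50601 / 49.64 = 1019.3594
mean CPM(normoxia) = 1457.1688; mean CPM(hypoxia) = 1193.4019
Fold change = 1193.4019 / 1457.1688 = 0.81899
log2(0.81899) = -0.2881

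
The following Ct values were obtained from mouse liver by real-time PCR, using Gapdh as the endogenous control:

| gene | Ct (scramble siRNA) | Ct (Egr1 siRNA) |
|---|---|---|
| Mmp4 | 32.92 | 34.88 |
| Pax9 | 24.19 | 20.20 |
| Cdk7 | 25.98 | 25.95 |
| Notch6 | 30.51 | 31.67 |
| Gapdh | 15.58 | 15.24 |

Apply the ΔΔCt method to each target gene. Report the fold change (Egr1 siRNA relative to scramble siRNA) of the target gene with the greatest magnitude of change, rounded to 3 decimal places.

12.553

Mmp4: ΔΔCt = (34.88−15.24) − (32.92−15.58) = 19.64 − 17.34 = 2.30; fold change = 2^-2.30 = 0.203
Pax9: ΔΔCt = (20.20−15.24) − (24.19−15.58) = 4.96 − 8.61 = -3.65; fold change = 2^3.65 = 12.553
Cdk7: ΔΔCt = (25.95−15.24) − (25.98−15.58) = 10.71 − 10.40 = 0.31; fold change = 2^-0.31 = 0.807
Notch6: ΔΔCt = (31.67−15.24) − (30.51−15.58) = 16.43 − 14.93 = 1.50; fold change = 2^-1.50 = 0.354
Pax9 has the largest |ΔΔCt| = 3.65.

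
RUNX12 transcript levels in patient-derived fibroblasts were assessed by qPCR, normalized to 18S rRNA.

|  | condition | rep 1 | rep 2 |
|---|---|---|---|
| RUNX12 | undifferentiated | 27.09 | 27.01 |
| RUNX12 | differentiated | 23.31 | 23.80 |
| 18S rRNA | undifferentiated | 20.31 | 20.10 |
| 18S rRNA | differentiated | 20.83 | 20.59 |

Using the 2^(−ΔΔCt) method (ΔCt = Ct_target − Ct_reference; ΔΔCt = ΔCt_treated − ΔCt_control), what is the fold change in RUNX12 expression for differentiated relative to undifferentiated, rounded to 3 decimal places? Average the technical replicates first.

16.000

Mean Ct: RUNX12 undifferentiated 27.050; RUNX12 differentiated 23.555; 18S rRNA undifferentiated 20.205; 18S rRNA differentiated 20.710
ΔCt(undifferentiated) = 27.050 − 20.205 = 6.845
ΔCt(differentiated) = 23.555 − 20.710 = 2.845
ΔΔCt = 2.845 − 6.845 = -4.000
Fold change = 2^(−(-4.000)) = 2^4.000 = 16.0000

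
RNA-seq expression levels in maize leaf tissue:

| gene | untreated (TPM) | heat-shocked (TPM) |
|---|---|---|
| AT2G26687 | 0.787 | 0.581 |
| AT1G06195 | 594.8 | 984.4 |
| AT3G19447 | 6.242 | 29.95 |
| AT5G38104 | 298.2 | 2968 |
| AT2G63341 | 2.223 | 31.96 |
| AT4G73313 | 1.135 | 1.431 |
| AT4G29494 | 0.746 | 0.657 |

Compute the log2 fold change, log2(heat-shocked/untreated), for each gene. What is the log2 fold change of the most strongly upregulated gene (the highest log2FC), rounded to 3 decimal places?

3.846

log2(0.581/0.787) = -0.438  (AT2G26687)
log2(984.4/594.8) = 0.727  (AT1G06195)
log2(29.95/6.242) = 2.262  (AT3G19447)
log2(2968/298.2) = 3.315  (AT5G38104)
log2(31.96/2.223) = 3.846  (AT2G63341)
log2(1.431/1.135) = 0.334  (AT4G73313)
log2(0.657/0.746) = -0.183  (AT4G29494)
AT2G63341 is most strongly upregulated.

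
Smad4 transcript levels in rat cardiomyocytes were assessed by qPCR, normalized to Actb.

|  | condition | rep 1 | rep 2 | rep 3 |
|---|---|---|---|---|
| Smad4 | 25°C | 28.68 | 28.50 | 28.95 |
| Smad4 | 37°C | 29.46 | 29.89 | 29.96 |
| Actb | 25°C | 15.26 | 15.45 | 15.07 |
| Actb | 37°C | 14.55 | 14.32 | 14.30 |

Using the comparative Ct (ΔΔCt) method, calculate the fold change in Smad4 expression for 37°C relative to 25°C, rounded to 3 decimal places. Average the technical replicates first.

0.262

Mean Ct: Smad4 25°C 28.710; Smad4 37°C 29.770; Actb 25°C 15.260; Actb 37°C 14.390
ΔCt(25°C) = 28.710 − 15.260 = 13.450
ΔCt(37°C) = 29.770 − 14.390 = 15.380
ΔΔCt = 15.380 − 13.450 = 1.930
Fold change = 2^(−1.930) = 0.2624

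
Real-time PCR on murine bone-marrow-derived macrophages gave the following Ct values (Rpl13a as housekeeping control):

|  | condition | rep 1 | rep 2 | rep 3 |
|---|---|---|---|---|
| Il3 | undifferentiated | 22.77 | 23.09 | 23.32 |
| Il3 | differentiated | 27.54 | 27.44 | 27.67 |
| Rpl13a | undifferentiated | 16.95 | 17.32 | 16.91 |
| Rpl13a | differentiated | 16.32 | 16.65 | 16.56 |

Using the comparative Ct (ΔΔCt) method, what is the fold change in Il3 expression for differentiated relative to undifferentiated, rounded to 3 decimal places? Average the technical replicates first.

0.030

Mean Ct: Il3 undifferentiated 23.060; Il3 differentiated 27.550; Rpl13a undifferentiated 17.060; Rpl13a differentiated 16.510
ΔCt(undifferentiated) = 23.060 − 17.060 = 6.000
ΔCt(differentiated) = 27.550 − 16.510 = 11.040
ΔΔCt = 11.040 − 6.000 = 5.040
Fold change = 2^(−5.040) = 0.0304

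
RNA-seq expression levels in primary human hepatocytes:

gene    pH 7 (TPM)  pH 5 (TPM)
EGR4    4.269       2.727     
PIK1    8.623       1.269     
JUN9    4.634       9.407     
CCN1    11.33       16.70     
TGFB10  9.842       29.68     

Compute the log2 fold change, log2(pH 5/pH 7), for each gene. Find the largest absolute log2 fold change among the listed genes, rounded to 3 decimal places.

log2(2.727/4.269) = -0.647  (EGR4)
log2(1.269/8.623) = -2.764  (PIK1)
log2(9.407/4.634) = 1.021  (JUN9)
log2(16.70/11.33) = 0.560  (CCN1)
log2(29.68/9.842) = 1.592  (TGFB10)
The largest magnitude belongs to PIK1.

2.764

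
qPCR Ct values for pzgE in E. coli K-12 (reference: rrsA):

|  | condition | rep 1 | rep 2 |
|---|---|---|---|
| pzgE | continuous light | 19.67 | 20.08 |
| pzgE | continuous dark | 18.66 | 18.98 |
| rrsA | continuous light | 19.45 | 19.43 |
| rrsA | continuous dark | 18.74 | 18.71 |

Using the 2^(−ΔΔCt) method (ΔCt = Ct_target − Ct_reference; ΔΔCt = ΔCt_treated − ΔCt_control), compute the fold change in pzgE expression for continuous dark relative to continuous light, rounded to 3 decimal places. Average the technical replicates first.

Mean Ct: pzgE continuous light 19.875; pzgE continuous dark 18.820; rrsA continuous light 19.440; rrsA continuous dark 18.725
ΔCt(continuous light) = 19.875 − 19.440 = 0.435
ΔCt(continuous dark) = 18.820 − 18.725 = 0.095
ΔΔCt = 0.095 − 0.435 = -0.340
Fold change = 2^(−(-0.340)) = 2^0.340 = 1.2658

1.266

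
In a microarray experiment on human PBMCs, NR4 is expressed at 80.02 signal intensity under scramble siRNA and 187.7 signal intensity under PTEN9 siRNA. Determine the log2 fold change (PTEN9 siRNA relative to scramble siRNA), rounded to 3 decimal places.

Fold change = 187.7 / 80.02 = 2.3457
log2(2.3457) = 1.2300

1.230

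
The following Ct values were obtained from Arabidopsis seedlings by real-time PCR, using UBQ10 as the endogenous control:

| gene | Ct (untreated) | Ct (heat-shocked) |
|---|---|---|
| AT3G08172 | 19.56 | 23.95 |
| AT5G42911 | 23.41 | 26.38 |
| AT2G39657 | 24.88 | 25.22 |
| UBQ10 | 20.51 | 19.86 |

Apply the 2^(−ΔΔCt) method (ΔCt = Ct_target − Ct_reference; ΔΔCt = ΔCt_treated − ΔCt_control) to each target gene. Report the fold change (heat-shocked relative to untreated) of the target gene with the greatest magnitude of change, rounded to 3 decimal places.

AT3G08172: ΔΔCt = (23.95−19.86) − (19.56−20.51) = 4.09 − (-0.95) = 5.04; fold change = 2^-5.04 = 0.030
AT5G42911: ΔΔCt = (26.38−19.86) − (23.41−20.51) = 6.52 − 2.90 = 3.62; fold change = 2^-3.62 = 0.081
AT2G39657: ΔΔCt = (25.22−19.86) − (24.88−20.51) = 5.36 − 4.37 = 0.99; fold change = 2^-0.99 = 0.503
AT3G08172 has the largest |ΔΔCt| = 5.04.

0.030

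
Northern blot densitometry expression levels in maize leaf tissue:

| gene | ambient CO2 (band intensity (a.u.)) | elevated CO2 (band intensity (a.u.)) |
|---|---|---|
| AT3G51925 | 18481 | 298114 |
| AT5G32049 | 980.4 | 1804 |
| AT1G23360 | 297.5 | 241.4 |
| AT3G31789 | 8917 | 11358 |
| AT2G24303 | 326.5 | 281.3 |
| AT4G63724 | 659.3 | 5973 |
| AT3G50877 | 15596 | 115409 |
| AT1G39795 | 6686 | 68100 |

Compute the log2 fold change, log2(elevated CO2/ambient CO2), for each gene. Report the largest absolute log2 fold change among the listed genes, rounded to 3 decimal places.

log2(298114/18481) = 4.012  (AT3G51925)
log2(1804/980.4) = 0.880  (AT5G32049)
log2(241.4/297.5) = -0.301  (AT1G23360)
log2(11358/8917) = 0.349  (AT3G31789)
log2(281.3/326.5) = -0.215  (AT2G24303)
log2(5973/659.3) = 3.179  (AT4G63724)
log2(115409/15596) = 2.888  (AT3G50877)
log2(68100/6686) = 3.348  (AT1G39795)
The largest magnitude belongs to AT3G51925.

4.012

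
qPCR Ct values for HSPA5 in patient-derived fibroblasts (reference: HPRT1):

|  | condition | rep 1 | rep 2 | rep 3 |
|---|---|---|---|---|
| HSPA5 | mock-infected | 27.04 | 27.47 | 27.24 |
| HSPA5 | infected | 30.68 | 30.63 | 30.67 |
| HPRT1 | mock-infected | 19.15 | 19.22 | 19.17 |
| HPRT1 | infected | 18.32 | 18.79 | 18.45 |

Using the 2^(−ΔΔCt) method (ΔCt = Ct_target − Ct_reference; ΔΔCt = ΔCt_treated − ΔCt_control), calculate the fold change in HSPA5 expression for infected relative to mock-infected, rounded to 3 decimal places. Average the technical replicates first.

Mean Ct: HSPA5 mock-infected 27.250; HSPA5 infected 30.660; HPRT1 mock-infected 19.180; HPRT1 infected 18.520
ΔCt(mock-infected) = 27.250 − 19.180 = 8.070
ΔCt(infected) = 30.660 − 18.520 = 12.140
ΔΔCt = 12.140 − 8.070 = 4.070
Fold change = 2^(−4.070) = 0.0595

0.060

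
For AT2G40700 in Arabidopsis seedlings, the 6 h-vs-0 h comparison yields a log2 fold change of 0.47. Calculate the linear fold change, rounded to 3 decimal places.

Fold change = 2^(0.47) = 1.3851

1.385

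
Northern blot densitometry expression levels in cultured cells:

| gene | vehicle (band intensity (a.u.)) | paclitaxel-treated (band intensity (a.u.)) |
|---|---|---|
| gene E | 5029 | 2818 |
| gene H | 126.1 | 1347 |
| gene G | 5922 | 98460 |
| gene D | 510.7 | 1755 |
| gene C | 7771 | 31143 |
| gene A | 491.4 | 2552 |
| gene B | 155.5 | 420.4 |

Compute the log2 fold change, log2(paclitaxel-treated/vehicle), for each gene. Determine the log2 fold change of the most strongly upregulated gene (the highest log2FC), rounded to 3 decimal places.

4.055

log2(2818/5029) = -0.836  (gene E)
log2(1347/126.1) = 3.417  (gene H)
log2(98460/5922) = 4.055  (gene G)
log2(1755/510.7) = 1.781  (gene D)
log2(31143/7771) = 2.003  (gene C)
log2(2552/491.4) = 2.377  (gene A)
log2(420.4/155.5) = 1.435  (gene B)
gene G is most strongly upregulated.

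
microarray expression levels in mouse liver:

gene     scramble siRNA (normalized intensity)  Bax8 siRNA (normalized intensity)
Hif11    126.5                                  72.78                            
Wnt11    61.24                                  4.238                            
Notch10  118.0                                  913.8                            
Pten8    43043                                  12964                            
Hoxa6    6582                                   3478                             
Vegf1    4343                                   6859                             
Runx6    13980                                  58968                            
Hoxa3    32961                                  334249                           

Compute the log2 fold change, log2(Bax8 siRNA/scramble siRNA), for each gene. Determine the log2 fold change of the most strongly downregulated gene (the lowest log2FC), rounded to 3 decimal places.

log2(72.78/126.5) = -0.798  (Hif11)
log2(4.238/61.24) = -3.853  (Wnt11)
log2(913.8/118.0) = 2.953  (Notch10)
log2(12964/43043) = -1.731  (Pten8)
log2(3478/6582) = -0.920  (Hoxa6)
log2(6859/4343) = 0.659  (Vegf1)
log2(58968/13980) = 2.077  (Runx6)
log2(334249/32961) = 3.342  (Hoxa3)
Wnt11 is most strongly downregulated.

-3.853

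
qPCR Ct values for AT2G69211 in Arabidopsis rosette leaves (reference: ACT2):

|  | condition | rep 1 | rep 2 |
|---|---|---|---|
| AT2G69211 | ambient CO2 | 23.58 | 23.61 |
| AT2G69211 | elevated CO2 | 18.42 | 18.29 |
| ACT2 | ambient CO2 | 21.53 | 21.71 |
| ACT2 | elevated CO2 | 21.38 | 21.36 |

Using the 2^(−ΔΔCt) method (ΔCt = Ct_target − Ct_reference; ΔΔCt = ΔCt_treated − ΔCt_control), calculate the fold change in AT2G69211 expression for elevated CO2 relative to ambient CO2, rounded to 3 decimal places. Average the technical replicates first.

31.779

Mean Ct: AT2G69211 ambient CO2 23.595; AT2G69211 elevated CO2 18.355; ACT2 ambient CO2 21.620; ACT2 elevated CO2 21.370
ΔCt(ambient CO2) = 23.595 − 21.620 = 1.975
ΔCt(elevated CO2) = 18.355 − 21.370 = -3.015
ΔΔCt = -3.015 − 1.975 = -4.990
Fold change = 2^(−(-4.990)) = 2^4.990 = 31.7790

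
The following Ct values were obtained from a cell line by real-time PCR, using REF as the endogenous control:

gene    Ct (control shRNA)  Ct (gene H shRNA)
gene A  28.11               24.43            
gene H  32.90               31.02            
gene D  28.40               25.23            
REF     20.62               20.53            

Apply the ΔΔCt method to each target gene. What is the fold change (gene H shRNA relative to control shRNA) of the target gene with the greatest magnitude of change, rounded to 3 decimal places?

gene A: ΔΔCt = (24.43−20.53) − (28.11−20.62) = 3.90 − 7.49 = -3.59; fold change = 2^3.59 = 12.042
gene H: ΔΔCt = (31.02−20.53) − (32.90−20.62) = 10.49 − 12.28 = -1.79; fold change = 2^1.79 = 3.458
gene D: ΔΔCt = (25.23−20.53) − (28.40−20.62) = 4.70 − 7.78 = -3.08; fold change = 2^3.08 = 8.456
gene A has the largest |ΔΔCt| = 3.59.

12.042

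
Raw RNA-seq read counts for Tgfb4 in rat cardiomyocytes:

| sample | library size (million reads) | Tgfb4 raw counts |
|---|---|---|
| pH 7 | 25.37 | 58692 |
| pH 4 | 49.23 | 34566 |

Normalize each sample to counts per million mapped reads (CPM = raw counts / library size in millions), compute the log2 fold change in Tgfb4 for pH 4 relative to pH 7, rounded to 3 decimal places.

-1.720

CPM(pH 7) = 58692 / 25.37 = 2313.4411
CPM(pH 4) = 34566 / 49.23 = 702.1328
Fold change = 702.1328 / 2313.4411 = 0.30350
log2(0.30350) = -1.7202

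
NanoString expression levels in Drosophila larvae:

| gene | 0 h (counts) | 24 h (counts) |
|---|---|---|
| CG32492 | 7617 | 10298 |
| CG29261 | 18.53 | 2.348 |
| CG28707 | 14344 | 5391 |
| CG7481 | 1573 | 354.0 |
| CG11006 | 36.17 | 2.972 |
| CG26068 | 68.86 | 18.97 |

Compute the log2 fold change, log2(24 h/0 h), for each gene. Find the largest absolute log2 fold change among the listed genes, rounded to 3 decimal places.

3.605

log2(10298/7617) = 0.435  (CG32492)
log2(2.348/18.53) = -2.980  (CG29261)
log2(5391/14344) = -1.412  (CG28707)
log2(354.0/1573) = -2.152  (CG7481)
log2(2.972/36.17) = -3.605  (CG11006)
log2(18.97/68.86) = -1.860  (CG26068)
The largest magnitude belongs to CG11006.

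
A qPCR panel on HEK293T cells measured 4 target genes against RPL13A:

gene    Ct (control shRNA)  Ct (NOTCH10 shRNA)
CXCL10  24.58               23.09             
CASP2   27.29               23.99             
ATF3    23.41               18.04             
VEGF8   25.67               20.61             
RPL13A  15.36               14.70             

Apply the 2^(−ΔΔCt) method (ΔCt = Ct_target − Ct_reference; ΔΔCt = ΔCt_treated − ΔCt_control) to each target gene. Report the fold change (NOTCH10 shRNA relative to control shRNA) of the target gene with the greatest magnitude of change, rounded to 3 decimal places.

CXCL10: ΔΔCt = (23.09−14.70) − (24.58−15.36) = 8.39 − 9.22 = -0.83; fold change = 2^0.83 = 1.778
CASP2: ΔΔCt = (23.99−14.70) − (27.29−15.36) = 9.29 − 11.93 = -2.64; fold change = 2^2.64 = 6.233
ATF3: ΔΔCt = (18.04−14.70) − (23.41−15.36) = 3.34 − 8.05 = -4.71; fold change = 2^4.71 = 26.173
VEGF8: ΔΔCt = (20.61−14.70) − (25.67−15.36) = 5.91 − 10.31 = -4.40; fold change = 2^4.40 = 21.112
ATF3 has the largest |ΔΔCt| = 4.71.

26.173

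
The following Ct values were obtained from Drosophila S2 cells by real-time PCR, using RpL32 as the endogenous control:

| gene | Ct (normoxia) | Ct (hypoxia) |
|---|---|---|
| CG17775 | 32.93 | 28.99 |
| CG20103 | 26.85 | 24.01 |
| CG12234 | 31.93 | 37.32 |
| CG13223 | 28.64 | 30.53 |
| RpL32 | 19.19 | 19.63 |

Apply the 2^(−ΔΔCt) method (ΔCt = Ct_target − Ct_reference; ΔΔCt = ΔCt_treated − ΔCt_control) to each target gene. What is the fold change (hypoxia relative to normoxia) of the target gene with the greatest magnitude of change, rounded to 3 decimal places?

CG17775: ΔΔCt = (28.99−19.63) − (32.93−19.19) = 9.36 − 13.74 = -4.38; fold change = 2^4.38 = 20.821
CG20103: ΔΔCt = (24.01−19.63) − (26.85−19.19) = 4.38 − 7.66 = -3.28; fold change = 2^3.28 = 9.714
CG12234: ΔΔCt = (37.32−19.63) − (31.93−19.19) = 17.69 − 12.74 = 4.95; fold change = 2^-4.95 = 0.032
CG13223: ΔΔCt = (30.53−19.63) − (28.64−19.19) = 10.90 − 9.45 = 1.45; fold change = 2^-1.45 = 0.366
CG12234 has the largest |ΔΔCt| = 4.95.

0.032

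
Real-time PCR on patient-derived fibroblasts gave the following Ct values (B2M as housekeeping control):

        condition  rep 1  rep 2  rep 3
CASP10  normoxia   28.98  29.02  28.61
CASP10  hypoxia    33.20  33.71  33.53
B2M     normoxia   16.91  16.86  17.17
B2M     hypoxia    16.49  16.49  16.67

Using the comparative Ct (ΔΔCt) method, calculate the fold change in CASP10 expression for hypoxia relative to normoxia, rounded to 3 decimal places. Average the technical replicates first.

0.030

Mean Ct: CASP10 normoxia 28.870; CASP10 hypoxia 33.480; B2M normoxia 16.980; B2M hypoxia 16.550
ΔCt(normoxia) = 28.870 − 16.980 = 11.890
ΔCt(hypoxia) = 33.480 − 16.550 = 16.930
ΔΔCt = 16.930 − 11.890 = 5.040
Fold change = 2^(−5.040) = 0.0304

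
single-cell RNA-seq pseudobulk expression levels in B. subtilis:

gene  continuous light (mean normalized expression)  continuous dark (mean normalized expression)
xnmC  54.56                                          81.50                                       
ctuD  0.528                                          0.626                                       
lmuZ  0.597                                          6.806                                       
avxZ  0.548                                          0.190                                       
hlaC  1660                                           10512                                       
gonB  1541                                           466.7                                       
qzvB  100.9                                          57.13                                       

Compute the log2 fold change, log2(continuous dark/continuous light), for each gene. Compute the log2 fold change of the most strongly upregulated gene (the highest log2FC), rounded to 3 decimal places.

log2(81.50/54.56) = 0.579  (xnmC)
log2(0.626/0.528) = 0.246  (ctuD)
log2(6.806/0.597) = 3.511  (lmuZ)
log2(0.190/0.548) = -1.528  (avxZ)
log2(10512/1660) = 2.663  (hlaC)
log2(466.7/1541) = -1.723  (gonB)
log2(57.13/100.9) = -0.821  (qzvB)
lmuZ is most strongly upregulated.

3.511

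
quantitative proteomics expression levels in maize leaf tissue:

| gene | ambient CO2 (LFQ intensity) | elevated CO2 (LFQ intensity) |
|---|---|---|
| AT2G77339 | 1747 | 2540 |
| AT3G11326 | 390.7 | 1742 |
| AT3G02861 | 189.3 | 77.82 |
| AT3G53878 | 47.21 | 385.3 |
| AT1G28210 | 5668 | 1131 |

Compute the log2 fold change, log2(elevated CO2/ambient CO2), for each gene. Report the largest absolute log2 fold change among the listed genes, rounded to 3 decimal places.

3.029

log2(2540/1747) = 0.540  (AT2G77339)
log2(1742/390.7) = 2.157  (AT3G11326)
log2(77.82/189.3) = -1.282  (AT3G02861)
log2(385.3/47.21) = 3.029  (AT3G53878)
log2(1131/5668) = -2.325  (AT1G28210)
The largest magnitude belongs to AT3G53878.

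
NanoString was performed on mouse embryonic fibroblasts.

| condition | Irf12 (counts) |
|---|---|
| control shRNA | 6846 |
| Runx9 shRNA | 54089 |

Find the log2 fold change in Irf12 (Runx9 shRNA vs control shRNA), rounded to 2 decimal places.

Fold change = 54089 / 6846 = 7.9008
log2(7.9008) = 2.982

2.98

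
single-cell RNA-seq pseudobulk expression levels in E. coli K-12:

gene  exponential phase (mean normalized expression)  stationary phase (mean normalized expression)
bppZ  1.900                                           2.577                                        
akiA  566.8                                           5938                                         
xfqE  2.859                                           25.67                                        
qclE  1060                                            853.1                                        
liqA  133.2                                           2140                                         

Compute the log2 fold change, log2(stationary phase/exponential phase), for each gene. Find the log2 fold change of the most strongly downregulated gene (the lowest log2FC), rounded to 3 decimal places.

log2(2.577/1.900) = 0.440  (bppZ)
log2(5938/566.8) = 3.389  (akiA)
log2(25.67/2.859) = 3.167  (xfqE)
log2(853.1/1060) = -0.313  (qclE)
log2(2140/133.2) = 4.006  (liqA)
qclE is most strongly downregulated.

-0.313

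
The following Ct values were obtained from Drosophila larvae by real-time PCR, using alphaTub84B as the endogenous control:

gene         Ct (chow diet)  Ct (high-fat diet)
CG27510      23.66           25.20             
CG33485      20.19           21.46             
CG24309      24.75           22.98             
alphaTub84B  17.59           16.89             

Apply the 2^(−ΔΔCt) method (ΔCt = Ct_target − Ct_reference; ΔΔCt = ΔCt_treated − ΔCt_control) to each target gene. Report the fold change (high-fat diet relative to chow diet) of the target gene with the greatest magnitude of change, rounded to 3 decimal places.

CG27510: ΔΔCt = (25.20−16.89) − (23.66−17.59) = 8.31 − 6.07 = 2.24; fold change = 2^-2.24 = 0.212
CG33485: ΔΔCt = (21.46−16.89) − (20.19−17.59) = 4.57 − 2.60 = 1.97; fold change = 2^-1.97 = 0.255
CG24309: ΔΔCt = (22.98−16.89) − (24.75−17.59) = 6.09 − 7.16 = -1.07; fold change = 2^1.07 = 2.099
CG27510 has the largest |ΔΔCt| = 2.24.

0.212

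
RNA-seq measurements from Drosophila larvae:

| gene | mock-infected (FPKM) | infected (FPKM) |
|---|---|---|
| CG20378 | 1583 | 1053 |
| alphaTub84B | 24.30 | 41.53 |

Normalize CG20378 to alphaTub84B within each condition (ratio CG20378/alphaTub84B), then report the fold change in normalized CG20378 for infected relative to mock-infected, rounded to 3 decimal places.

CG20378/alphaTub84B (mock-infected) = 1583 / 24.30 = 65.144
CG20378/alphaTub84B (infected) = 1053 / 41.53 = 25.355
Fold change = 25.355 / 65.144 = 0.3892

0.389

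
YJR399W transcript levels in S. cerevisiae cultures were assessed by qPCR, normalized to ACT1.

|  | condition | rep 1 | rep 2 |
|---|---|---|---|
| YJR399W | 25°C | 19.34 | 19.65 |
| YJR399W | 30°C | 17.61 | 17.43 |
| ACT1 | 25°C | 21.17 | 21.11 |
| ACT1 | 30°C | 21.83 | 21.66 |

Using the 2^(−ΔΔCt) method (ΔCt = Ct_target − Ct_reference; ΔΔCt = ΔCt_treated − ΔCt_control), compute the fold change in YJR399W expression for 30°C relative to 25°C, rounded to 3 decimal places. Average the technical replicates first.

5.979

Mean Ct: YJR399W 25°C 19.495; YJR399W 30°C 17.520; ACT1 25°C 21.140; ACT1 30°C 21.745
ΔCt(25°C) = 19.495 − 21.140 = -1.645
ΔCt(30°C) = 17.520 − 21.745 = -4.225
ΔΔCt = -4.225 − (-1.645) = -2.580
Fold change = 2^(−(-2.580)) = 2^2.580 = 5.9794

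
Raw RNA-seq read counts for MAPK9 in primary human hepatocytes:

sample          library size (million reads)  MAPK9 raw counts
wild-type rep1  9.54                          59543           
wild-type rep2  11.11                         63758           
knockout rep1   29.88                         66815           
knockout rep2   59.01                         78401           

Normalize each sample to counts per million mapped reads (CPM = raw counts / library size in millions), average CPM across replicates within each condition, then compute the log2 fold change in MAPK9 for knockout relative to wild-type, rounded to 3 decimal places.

-1.749

CPM(wild-type rep1) = 59543 / 9.54 = 6241.4046
CPM(wild-type rep2) = 63758 / 11.11 = 5738.7939
CPM(knockout rep1) = 66815 / 29.88 = 2236.1111
CPM(knockout rep2) = 78401 / 59.01 = 1328.6053
mean CPM(wild-type) = 5990.0992; mean CPM(knockout) = 1782.3582
Fold change = 1782.3582 / 5990.0992 = 0.29755
log2(0.29755) = -1.7488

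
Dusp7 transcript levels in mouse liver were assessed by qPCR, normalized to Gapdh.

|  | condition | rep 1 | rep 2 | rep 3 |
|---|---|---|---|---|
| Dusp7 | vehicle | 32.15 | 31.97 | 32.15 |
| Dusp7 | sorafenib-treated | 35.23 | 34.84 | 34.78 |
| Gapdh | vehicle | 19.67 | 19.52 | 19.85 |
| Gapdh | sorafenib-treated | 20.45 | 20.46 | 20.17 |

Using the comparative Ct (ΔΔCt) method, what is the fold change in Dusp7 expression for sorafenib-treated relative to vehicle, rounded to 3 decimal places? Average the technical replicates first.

0.221

Mean Ct: Dusp7 vehicle 32.090; Dusp7 sorafenib-treated 34.950; Gapdh vehicle 19.680; Gapdh sorafenib-treated 20.360
ΔCt(vehicle) = 32.090 − 19.680 = 12.410
ΔCt(sorafenib-treated) = 34.950 − 20.360 = 14.590
ΔΔCt = 14.590 − 12.410 = 2.180
Fold change = 2^(−2.180) = 0.2207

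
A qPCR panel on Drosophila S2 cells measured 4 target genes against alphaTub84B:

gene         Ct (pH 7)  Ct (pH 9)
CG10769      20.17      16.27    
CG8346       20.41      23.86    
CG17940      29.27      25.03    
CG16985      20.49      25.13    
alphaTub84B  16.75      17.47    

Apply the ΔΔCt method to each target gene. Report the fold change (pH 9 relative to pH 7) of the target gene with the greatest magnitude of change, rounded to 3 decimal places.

CG10769: ΔΔCt = (16.27−17.47) − (20.17−16.75) = -1.20 − 3.42 = -4.62; fold change = 2^4.62 = 24.590
CG8346: ΔΔCt = (23.86−17.47) − (20.41−16.75) = 6.39 − 3.66 = 2.73; fold change = 2^-2.73 = 0.151
CG17940: ΔΔCt = (25.03−17.47) − (29.27−16.75) = 7.56 − 12.52 = -4.96; fold change = 2^4.96 = 31.125
CG16985: ΔΔCt = (25.13−17.47) − (20.49−16.75) = 7.66 − 3.74 = 3.92; fold change = 2^-3.92 = 0.066
CG17940 has the largest |ΔΔCt| = 4.96.

31.125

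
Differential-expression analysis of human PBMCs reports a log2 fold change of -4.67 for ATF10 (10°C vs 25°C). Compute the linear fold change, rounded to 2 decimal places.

0.04

Fold change = 2^(-4.67) = 0.039
That is, ATF10 drops to 3.9% of the 25°C level.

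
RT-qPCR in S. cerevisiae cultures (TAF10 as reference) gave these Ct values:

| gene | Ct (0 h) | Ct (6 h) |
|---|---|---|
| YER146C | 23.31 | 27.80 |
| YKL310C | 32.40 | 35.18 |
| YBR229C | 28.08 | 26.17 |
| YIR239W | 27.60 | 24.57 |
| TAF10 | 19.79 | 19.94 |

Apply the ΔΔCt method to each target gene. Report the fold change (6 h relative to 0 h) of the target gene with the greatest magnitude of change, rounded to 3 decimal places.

YER146C: ΔΔCt = (27.80−19.94) − (23.31−19.79) = 7.86 − 3.52 = 4.34; fold change = 2^-4.34 = 0.049
YKL310C: ΔΔCt = (35.18−19.94) − (32.40−19.79) = 15.24 − 12.61 = 2.63; fold change = 2^-2.63 = 0.162
YBR229C: ΔΔCt = (26.17−19.94) − (28.08−19.79) = 6.23 − 8.29 = -2.06; fold change = 2^2.06 = 4.170
YIR239W: ΔΔCt = (24.57−19.94) − (27.60−19.79) = 4.63 − 7.81 = -3.18; fold change = 2^3.18 = 9.063
YER146C has the largest |ΔΔCt| = 4.34.

0.049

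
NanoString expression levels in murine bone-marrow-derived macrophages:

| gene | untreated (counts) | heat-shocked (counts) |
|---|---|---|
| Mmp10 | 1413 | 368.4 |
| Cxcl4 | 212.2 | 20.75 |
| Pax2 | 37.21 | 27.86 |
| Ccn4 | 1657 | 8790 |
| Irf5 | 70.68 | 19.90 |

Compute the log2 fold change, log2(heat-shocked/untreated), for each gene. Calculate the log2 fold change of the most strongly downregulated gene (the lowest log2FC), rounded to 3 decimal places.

-3.354

log2(368.4/1413) = -1.939  (Mmp10)
log2(20.75/212.2) = -3.354  (Cxcl4)
log2(27.86/37.21) = -0.417  (Pax2)
log2(8790/1657) = 2.407  (Ccn4)
log2(19.90/70.68) = -1.829  (Irf5)
Cxcl4 is most strongly downregulated.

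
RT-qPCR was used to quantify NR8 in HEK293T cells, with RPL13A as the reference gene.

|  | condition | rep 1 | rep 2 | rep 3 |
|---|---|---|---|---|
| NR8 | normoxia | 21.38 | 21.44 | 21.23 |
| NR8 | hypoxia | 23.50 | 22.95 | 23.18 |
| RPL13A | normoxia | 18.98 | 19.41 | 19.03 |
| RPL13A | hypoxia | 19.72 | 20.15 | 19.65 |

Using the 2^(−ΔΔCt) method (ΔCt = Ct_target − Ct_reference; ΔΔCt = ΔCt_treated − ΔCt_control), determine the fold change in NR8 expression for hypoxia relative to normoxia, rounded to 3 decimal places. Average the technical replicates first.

Mean Ct: NR8 normoxia 21.350; NR8 hypoxia 23.210; RPL13A normoxia 19.140; RPL13A hypoxia 19.840
ΔCt(normoxia) = 21.350 − 19.140 = 2.210
ΔCt(hypoxia) = 23.210 − 19.840 = 3.370
ΔΔCt = 3.370 − 2.210 = 1.160
Fold change = 2^(−1.160) = 0.4475

0.448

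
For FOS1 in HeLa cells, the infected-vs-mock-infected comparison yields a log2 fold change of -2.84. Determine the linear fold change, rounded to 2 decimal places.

Fold change = 2^(-2.84) = 0.140

0.14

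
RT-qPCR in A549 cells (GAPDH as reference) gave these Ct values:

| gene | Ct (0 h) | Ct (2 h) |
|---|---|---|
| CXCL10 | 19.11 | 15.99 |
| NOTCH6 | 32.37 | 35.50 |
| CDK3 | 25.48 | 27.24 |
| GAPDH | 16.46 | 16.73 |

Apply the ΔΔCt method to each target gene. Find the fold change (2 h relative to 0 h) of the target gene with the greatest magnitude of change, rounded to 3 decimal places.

10.483

CXCL10: ΔΔCt = (15.99−16.73) − (19.11−16.46) = -0.74 − 2.65 = -3.39; fold change = 2^3.39 = 10.483
NOTCH6: ΔΔCt = (35.50−16.73) − (32.37−16.46) = 18.77 − 15.91 = 2.86; fold change = 2^-2.86 = 0.138
CDK3: ΔΔCt = (27.24−16.73) − (25.48−16.46) = 10.51 − 9.02 = 1.49; fold change = 2^-1.49 = 0.356
CXCL10 has the largest |ΔΔCt| = 3.39.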